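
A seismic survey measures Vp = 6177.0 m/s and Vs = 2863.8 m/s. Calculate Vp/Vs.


Vp/Vs = 6177.0 / 2863.8
= 2.1569

2.1569


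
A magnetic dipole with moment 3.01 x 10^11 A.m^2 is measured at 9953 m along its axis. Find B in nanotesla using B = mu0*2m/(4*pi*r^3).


m = 3.01 x 10^11 = 301000000000 A.m^2
2m = 602000000000 A.m^2
r^3 = 9953^3 = 985966166177
B = (4pi*10^-7) * 602000000000 / (4*pi * 985966166177) * 1e9
= 756495.510984 / 12390016257399.03 * 1e9
= 61.0569 nT

61.0569


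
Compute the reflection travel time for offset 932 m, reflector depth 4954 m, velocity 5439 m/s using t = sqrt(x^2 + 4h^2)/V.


x^2 + 4h^2 = 932^2 + 4*4954^2 = 868624 + 98168464 = 99037088
sqrt(99037088) = 9951.7379
t = 9951.7379 / 5439 = 1.8297 s

1.8297


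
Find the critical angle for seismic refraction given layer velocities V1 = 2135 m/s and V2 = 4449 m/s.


V1/V2 = 2135/4449 = 0.479883
theta_c = arcsin(0.479883) = 28.6778 degrees

28.6778


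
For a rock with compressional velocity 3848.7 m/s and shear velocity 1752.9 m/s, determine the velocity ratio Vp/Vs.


Vp/Vs = 3848.7 / 1752.9
= 2.1956

2.1956


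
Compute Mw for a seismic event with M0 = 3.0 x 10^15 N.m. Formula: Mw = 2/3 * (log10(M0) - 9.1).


log10(M0) = log10(3.0 x 10^15) = 15.4771
Mw = 2/3 * (15.4771 - 9.1)
= 2/3 * 6.3771
= 4.25

4.25


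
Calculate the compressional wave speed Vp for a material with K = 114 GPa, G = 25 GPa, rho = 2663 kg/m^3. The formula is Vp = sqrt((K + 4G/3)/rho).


First compute the effective modulus:
K + 4G/3 = 114e9 + 4*25e9/3 = 147333333333.33 Pa
Then divide by density:
147333333333.33 / 2663 = 55326073.3509 Pa/(kg/m^3)
Take the square root:
Vp = sqrt(55326073.3509) = 7438.15 m/s

7438.15


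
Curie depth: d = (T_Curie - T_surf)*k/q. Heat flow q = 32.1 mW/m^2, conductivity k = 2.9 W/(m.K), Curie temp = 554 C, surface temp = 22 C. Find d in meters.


T_Curie - T_surf = 554 - 22 = 532 C
Convert q to W/m^2: 32.1 mW/m^2 = 0.0321 W/m^2
d = 532 * 2.9 / 0.0321 = 48062.31 m

48062.31


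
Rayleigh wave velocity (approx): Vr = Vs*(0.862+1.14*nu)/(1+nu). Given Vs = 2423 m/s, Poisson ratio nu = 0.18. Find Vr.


Numerator factor = 0.862 + 1.14*0.18 = 1.0672
Denominator = 1 + 0.18 = 1.18
Vr = 2423 * 1.0672 / 1.18 = 2191.38 m/s

2191.38


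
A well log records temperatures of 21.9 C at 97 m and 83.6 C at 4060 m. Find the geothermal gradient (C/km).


dT = 83.6 - 21.9 = 61.7 C
dz = 4060 - 97 = 3963 m
gradient = dT/dz * 1000 = 61.7/3963 * 1000 = 15.569 C/km

15.569


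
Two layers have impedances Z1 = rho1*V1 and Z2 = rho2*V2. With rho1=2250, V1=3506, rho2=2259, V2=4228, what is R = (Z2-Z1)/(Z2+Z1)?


Z1 = 2250 * 3506 = 7888500
Z2 = 2259 * 4228 = 9551052
R = (9551052 - 7888500) / (9551052 + 7888500) = 1662552 / 17439552 = 0.0953

0.0953


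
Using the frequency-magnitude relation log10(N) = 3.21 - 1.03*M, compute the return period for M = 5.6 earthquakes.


log10(N) = 3.21 - 1.03*5.6 = -2.558
N = 10^-2.558 = 0.002767
T = 1/N = 1/0.002767 = 361.4099 years

361.4099


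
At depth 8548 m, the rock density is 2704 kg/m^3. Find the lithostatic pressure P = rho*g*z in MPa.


P = rho * g * z / 1e6
= 2704 * 9.81 * 8548 / 1e6
= 226746299.52 / 1e6
= 226.7463 MPa

226.7463


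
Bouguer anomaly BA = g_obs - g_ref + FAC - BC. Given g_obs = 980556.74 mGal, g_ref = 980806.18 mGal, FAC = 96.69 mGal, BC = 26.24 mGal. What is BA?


BA = g_obs - g_ref + FAC - BC
= 980556.74 - 980806.18 + 96.69 - 26.24
= -178.99 mGal

-178.99


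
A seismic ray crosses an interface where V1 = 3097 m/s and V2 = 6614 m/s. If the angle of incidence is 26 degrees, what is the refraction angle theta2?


sin(theta1) = sin(26 deg) = 0.438371
sin(theta2) = V2/V1 * sin(theta1) = 6614/3097 * 0.438371 = 0.936192
theta2 = arcsin(0.936192) = 69.4216 degrees

69.4216


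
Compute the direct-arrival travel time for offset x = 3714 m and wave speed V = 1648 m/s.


t = x / V
= 3714 / 1648
= 2.2536 s

2.2536


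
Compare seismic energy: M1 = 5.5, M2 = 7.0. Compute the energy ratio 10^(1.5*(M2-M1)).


M2 - M1 = 7.0 - 5.5 = 1.5
1.5 * 1.5 = 2.25
ratio = 10^2.25 = 177.83

177.83


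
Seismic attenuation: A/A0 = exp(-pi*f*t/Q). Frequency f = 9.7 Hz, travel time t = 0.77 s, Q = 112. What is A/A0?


pi*f*t/Q = pi*9.7*0.77/112 = 0.209505
A/A0 = exp(-0.209505) = 0.810986

0.810986


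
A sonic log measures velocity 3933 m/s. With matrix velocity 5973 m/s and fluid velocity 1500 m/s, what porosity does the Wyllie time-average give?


1/V - 1/Vm = 1/3933 - 1/5973 = 8.684e-05
1/Vf - 1/Vm = 1/1500 - 1/5973 = 0.00049925
phi = 8.684e-05 / 0.00049925 = 0.1739

0.1739


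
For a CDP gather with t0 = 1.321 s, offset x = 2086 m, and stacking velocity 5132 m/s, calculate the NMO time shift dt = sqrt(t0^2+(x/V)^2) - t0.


x/Vnmo = 2086/5132 = 0.406469
(x/Vnmo)^2 = 0.165217
t0^2 = 1.745041
sqrt(1.745041 + 0.165217) = 1.382121
dt = 1.382121 - 1.321 = 0.061121

0.061121


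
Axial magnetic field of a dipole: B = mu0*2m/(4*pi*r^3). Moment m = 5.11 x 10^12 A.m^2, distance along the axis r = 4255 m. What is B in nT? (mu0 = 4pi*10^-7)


m = 5.11 x 10^12 = 5110000000000 A.m^2
2m = 10220000000000 A.m^2
r^3 = 4255^3 = 77036881375
B = (4pi*10^-7) * 10220000000000 / (4*pi * 77036881375) * 1e9
= 12842830.767875 / 968074002332.67 * 1e9
= 13266.373 nT

13266.373


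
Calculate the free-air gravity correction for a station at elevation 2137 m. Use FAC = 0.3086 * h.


FAC = 0.3086 * h
= 0.3086 * 2137
= 659.4782 mGal

659.4782


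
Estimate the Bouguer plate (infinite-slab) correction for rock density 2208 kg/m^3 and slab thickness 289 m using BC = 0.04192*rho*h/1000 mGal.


BC = 0.04192 * rho * h / 1000
= 0.04192 * 2208 * 289 / 1000
= 26.7497 mGal

26.7497


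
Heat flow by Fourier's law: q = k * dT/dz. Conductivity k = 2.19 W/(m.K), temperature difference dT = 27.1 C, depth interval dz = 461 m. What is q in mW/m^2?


q = k * dT / dz * 1000
= 2.19 * 27.1 / 461 * 1000
= 0.12874 * 1000
= 128.7397 mW/m^2

128.7397


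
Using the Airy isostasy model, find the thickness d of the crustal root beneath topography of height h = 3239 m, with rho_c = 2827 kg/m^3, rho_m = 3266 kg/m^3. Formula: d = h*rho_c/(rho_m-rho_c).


rho_m - rho_c = 3266 - 2827 = 439
d = 3239 * 2827 / 439
= 9156653 / 439
= 20857.98 m

20857.98


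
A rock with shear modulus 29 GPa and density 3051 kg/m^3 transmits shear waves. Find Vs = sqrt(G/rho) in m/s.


Convert G to Pa: G = 29e9 Pa
Compute G/rho = 29e9 / 3051 = 9505080.3015
Vs = sqrt(9505080.3015) = 3083.03 m/s

3083.03


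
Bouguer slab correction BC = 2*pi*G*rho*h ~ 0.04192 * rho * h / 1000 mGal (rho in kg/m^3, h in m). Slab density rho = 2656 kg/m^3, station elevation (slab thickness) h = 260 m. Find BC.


BC = 0.04192 * rho * h / 1000
= 0.04192 * 2656 * 260 / 1000
= 28.9483 mGal

28.9483


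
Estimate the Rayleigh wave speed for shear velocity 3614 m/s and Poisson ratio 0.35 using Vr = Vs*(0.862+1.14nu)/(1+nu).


Numerator factor = 0.862 + 1.14*0.35 = 1.261
Denominator = 1 + 0.35 = 1.35
Vr = 3614 * 1.261 / 1.35 = 3375.74 m/s

3375.74


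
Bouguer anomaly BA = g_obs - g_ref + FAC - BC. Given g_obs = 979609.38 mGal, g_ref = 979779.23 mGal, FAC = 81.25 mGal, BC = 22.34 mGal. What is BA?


BA = g_obs - g_ref + FAC - BC
= 979609.38 - 979779.23 + 81.25 - 22.34
= -110.94 mGal

-110.94


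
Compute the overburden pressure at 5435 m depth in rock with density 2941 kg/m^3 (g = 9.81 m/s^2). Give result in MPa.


P = rho * g * z / 1e6
= 2941 * 9.81 * 5435 / 1e6
= 156806326.35 / 1e6
= 156.8063 MPa

156.8063


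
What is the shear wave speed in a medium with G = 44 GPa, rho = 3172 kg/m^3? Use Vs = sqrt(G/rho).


Convert G to Pa: G = 44e9 Pa
Compute G/rho = 44e9 / 3172 = 13871374.5271
Vs = sqrt(13871374.5271) = 3724.43 m/s

3724.43


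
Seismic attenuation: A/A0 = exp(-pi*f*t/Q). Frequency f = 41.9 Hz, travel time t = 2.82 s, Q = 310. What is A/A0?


pi*f*t/Q = pi*41.9*2.82/310 = 1.197433
A/A0 = exp(-1.197433) = 0.301968

0.301968


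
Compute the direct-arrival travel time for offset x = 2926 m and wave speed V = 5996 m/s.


t = x / V
= 2926 / 5996
= 0.488 s

0.488


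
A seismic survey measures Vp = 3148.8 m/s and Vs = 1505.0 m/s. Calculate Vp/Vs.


Vp/Vs = 3148.8 / 1505.0
= 2.0922

2.0922


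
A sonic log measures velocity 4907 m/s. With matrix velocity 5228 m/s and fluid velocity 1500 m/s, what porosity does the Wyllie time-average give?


1/V - 1/Vm = 1/4907 - 1/5228 = 1.251e-05
1/Vf - 1/Vm = 1/1500 - 1/5228 = 0.00047539
phi = 1.251e-05 / 0.00047539 = 0.0263

0.0263


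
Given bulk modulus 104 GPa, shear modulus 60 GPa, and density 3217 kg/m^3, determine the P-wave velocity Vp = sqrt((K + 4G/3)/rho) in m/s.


First compute the effective modulus:
K + 4G/3 = 104e9 + 4*60e9/3 = 184000000000.0 Pa
Then divide by density:
184000000000.0 / 3217 = 57196145.4772 Pa/(kg/m^3)
Take the square root:
Vp = sqrt(57196145.4772) = 7562.81 m/s

7562.81


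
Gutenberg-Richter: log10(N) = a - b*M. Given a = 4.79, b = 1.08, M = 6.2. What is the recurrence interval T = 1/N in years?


log10(N) = 4.79 - 1.08*6.2 = -1.906
N = 10^-1.906 = 0.012417
T = 1/N = 1/0.012417 = 80.5378 years

80.5378


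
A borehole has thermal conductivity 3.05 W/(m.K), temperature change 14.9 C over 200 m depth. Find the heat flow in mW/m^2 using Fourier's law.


q = k * dT / dz * 1000
= 3.05 * 14.9 / 200 * 1000
= 0.227225 * 1000
= 227.225 mW/m^2

227.225


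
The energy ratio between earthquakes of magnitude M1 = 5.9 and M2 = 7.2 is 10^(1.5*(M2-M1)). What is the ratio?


M2 - M1 = 7.2 - 5.9 = 1.3
1.5 * 1.3 = 1.95
ratio = 10^1.95 = 89.13

89.13


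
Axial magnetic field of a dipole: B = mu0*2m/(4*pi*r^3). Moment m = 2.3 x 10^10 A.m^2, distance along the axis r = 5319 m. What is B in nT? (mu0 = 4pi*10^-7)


m = 2.3 x 10^10 = 23000000000 A.m^2
2m = 46000000000 A.m^2
r^3 = 5319^3 = 150483876759
B = (4pi*10^-7) * 46000000000 / (4*pi * 150483876759) * 1e9
= 57805.304826 / 1891036166839.14 * 1e9
= 30.5681 nT

30.5681


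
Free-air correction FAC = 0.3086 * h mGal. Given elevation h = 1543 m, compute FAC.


FAC = 0.3086 * h
= 0.3086 * 1543
= 476.1698 mGal

476.1698


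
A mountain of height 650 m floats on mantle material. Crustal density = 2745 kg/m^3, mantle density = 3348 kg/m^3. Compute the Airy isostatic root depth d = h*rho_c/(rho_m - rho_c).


rho_m - rho_c = 3348 - 2745 = 603
d = 650 * 2745 / 603
= 1784250 / 603
= 2958.96 m

2958.96


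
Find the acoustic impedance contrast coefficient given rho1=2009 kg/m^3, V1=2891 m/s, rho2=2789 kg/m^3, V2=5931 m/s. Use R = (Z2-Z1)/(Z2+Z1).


Z1 = 2009 * 2891 = 5808019
Z2 = 2789 * 5931 = 16541559
R = (16541559 - 5808019) / (16541559 + 5808019) = 10733540 / 22349578 = 0.4803

0.4803


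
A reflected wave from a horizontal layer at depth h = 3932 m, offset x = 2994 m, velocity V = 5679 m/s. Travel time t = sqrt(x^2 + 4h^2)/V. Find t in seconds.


x^2 + 4h^2 = 2994^2 + 4*3932^2 = 8964036 + 61842496 = 70806532
sqrt(70806532) = 8414.6617
t = 8414.6617 / 5679 = 1.4817 s

1.4817


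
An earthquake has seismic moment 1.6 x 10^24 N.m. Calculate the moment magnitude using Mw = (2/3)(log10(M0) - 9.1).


log10(M0) = log10(1.6 x 10^24) = 24.2041
Mw = 2/3 * (24.2041 - 9.1)
= 2/3 * 15.1041
= 10.07

10.07


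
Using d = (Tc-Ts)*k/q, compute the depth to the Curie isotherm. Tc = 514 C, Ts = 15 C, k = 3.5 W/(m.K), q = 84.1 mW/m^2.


T_Curie - T_surf = 514 - 15 = 499 C
Convert q to W/m^2: 84.1 mW/m^2 = 0.0841 W/m^2
d = 499 * 3.5 / 0.0841 = 20766.94 m

20766.94


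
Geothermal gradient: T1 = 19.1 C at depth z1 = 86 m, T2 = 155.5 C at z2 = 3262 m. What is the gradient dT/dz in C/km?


dT = 155.5 - 19.1 = 136.4 C
dz = 3262 - 86 = 3176 m
gradient = dT/dz * 1000 = 136.4/3176 * 1000 = 42.9471 C/km

42.9471


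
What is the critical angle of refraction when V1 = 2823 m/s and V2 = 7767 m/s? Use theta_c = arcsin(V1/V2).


V1/V2 = 2823/7767 = 0.363461
theta_c = arcsin(0.363461) = 21.3129 degrees

21.3129


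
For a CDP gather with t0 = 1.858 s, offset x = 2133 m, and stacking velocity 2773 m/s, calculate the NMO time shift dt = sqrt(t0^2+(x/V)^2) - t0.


x/Vnmo = 2133/2773 = 0.769203
(x/Vnmo)^2 = 0.591673
t0^2 = 3.452164
sqrt(3.452164 + 0.591673) = 2.010929
dt = 2.010929 - 1.858 = 0.152929

0.152929


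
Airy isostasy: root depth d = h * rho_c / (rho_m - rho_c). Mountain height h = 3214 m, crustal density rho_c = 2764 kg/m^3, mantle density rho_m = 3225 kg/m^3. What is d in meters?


rho_m - rho_c = 3225 - 2764 = 461
d = 3214 * 2764 / 461
= 8883496 / 461
= 19270.06 m

19270.06


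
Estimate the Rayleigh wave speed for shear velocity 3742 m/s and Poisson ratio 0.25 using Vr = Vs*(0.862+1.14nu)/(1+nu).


Numerator factor = 0.862 + 1.14*0.25 = 1.147
Denominator = 1 + 0.25 = 1.25
Vr = 3742 * 1.147 / 1.25 = 3433.66 m/s

3433.66


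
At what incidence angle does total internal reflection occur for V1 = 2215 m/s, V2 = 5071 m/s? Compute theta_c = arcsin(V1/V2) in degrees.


V1/V2 = 2215/5071 = 0.436797
theta_c = arcsin(0.436797) = 25.8997 degrees

25.8997


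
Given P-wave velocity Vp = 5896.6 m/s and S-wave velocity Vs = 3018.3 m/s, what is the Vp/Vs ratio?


Vp/Vs = 5896.6 / 3018.3
= 1.9536

1.9536


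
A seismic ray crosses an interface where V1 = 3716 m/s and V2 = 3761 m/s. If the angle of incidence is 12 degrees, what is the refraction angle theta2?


sin(theta1) = sin(12 deg) = 0.207912
sin(theta2) = V2/V1 * sin(theta1) = 3761/3716 * 0.207912 = 0.210429
theta2 = arcsin(0.210429) = 12.1475 degrees

12.1475


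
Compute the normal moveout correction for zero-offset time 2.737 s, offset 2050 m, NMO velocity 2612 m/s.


x/Vnmo = 2050/2612 = 0.784839
(x/Vnmo)^2 = 0.615973
t0^2 = 7.491169
sqrt(7.491169 + 0.615973) = 2.847304
dt = 2.847304 - 2.737 = 0.110304

0.110304


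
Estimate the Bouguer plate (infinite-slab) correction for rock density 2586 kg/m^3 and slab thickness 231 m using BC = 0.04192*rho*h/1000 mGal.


BC = 0.04192 * rho * h / 1000
= 0.04192 * 2586 * 231 / 1000
= 25.0416 mGal

25.0416


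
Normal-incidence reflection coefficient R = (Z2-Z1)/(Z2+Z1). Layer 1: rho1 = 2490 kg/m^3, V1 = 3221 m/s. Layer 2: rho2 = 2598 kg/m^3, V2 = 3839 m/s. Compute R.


Z1 = 2490 * 3221 = 8020290
Z2 = 2598 * 3839 = 9973722
R = (9973722 - 8020290) / (9973722 + 8020290) = 1953432 / 17994012 = 0.1086

0.1086


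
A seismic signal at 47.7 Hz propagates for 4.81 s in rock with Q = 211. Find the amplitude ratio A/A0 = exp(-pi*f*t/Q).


pi*f*t/Q = pi*47.7*4.81/211 = 3.416102
A/A0 = exp(-3.416102) = 0.03284

0.03284


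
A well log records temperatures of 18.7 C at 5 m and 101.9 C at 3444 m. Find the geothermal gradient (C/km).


dT = 101.9 - 18.7 = 83.2 C
dz = 3444 - 5 = 3439 m
gradient = dT/dz * 1000 = 83.2/3439 * 1000 = 24.1931 C/km

24.1931


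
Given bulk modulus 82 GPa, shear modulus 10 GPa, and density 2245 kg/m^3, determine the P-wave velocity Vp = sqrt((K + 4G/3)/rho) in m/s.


First compute the effective modulus:
K + 4G/3 = 82e9 + 4*10e9/3 = 95333333333.33 Pa
Then divide by density:
95333333333.33 / 2245 = 42464736.4514 Pa/(kg/m^3)
Take the square root:
Vp = sqrt(42464736.4514) = 6516.5 m/s

6516.5


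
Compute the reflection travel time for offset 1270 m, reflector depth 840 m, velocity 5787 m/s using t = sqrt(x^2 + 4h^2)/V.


x^2 + 4h^2 = 1270^2 + 4*840^2 = 1612900 + 2822400 = 4435300
sqrt(4435300) = 2106.0152
t = 2106.0152 / 5787 = 0.3639 s

0.3639


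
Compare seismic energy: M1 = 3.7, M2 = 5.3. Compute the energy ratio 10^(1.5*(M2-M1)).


M2 - M1 = 5.3 - 3.7 = 1.6
1.5 * 1.6 = 2.4
ratio = 10^2.4 = 251.19

251.19


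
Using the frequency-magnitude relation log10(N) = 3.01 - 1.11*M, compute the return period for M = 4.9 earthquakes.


log10(N) = 3.01 - 1.11*4.9 = -2.429
N = 10^-2.429 = 0.003724
T = 1/N = 1/0.003724 = 268.5344 years

268.5344


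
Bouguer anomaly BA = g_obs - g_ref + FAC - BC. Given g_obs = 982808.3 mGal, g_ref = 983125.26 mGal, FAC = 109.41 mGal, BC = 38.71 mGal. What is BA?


BA = g_obs - g_ref + FAC - BC
= 982808.3 - 983125.26 + 109.41 - 38.71
= -246.26 mGal

-246.26


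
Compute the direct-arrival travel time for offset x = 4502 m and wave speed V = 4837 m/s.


t = x / V
= 4502 / 4837
= 0.9307 s

0.9307


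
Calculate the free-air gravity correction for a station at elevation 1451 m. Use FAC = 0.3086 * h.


FAC = 0.3086 * h
= 0.3086 * 1451
= 447.7786 mGal

447.7786


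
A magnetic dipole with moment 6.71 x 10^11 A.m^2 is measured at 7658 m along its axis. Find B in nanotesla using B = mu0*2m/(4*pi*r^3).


m = 6.71 x 10^11 = 671000000000 A.m^2
2m = 1342000000000 A.m^2
r^3 = 7658^3 = 449103134312
B = (4pi*10^-7) * 1342000000000 / (4*pi * 449103134312) * 1e9
= 1686406.936447 / 5643596429834.92 * 1e9
= 298.8178 nT

298.8178


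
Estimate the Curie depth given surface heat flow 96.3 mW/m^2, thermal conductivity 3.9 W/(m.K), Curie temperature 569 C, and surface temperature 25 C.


T_Curie - T_surf = 569 - 25 = 544 C
Convert q to W/m^2: 96.3 mW/m^2 = 0.0963 W/m^2
d = 544 * 3.9 / 0.0963 = 22031.15 m

22031.15


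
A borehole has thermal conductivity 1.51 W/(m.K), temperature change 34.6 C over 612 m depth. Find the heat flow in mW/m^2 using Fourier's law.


q = k * dT / dz * 1000
= 1.51 * 34.6 / 612 * 1000
= 0.085369 * 1000
= 85.3693 mW/m^2

85.3693


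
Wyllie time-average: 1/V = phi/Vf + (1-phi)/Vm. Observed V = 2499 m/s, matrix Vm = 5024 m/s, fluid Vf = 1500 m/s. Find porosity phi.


1/V - 1/Vm = 1/2499 - 1/5024 = 0.00020112
1/Vf - 1/Vm = 1/1500 - 1/5024 = 0.00046762
phi = 0.00020112 / 0.00046762 = 0.4301

0.4301


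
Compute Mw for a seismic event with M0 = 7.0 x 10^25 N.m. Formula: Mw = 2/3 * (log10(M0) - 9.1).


log10(M0) = log10(7.0 x 10^25) = 25.8451
Mw = 2/3 * (25.8451 - 9.1)
= 2/3 * 16.7451
= 11.16

11.16


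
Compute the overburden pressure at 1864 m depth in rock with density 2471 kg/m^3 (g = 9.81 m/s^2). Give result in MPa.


P = rho * g * z / 1e6
= 2471 * 9.81 * 1864 / 1e6
= 45184310.64 / 1e6
= 45.1843 MPa

45.1843


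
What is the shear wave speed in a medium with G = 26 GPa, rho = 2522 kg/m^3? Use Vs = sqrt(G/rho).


Convert G to Pa: G = 26e9 Pa
Compute G/rho = 26e9 / 2522 = 10309278.3505
Vs = sqrt(10309278.3505) = 3210.81 m/s

3210.81


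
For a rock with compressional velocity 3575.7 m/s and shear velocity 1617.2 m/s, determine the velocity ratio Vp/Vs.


Vp/Vs = 3575.7 / 1617.2
= 2.211

2.211


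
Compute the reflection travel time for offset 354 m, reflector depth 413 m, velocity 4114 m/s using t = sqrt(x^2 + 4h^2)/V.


x^2 + 4h^2 = 354^2 + 4*413^2 = 125316 + 682276 = 807592
sqrt(807592) = 898.6612
t = 898.6612 / 4114 = 0.2184 s

0.2184


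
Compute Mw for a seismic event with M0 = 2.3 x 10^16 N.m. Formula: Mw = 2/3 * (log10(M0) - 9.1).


log10(M0) = log10(2.3 x 10^16) = 16.3617
Mw = 2/3 * (16.3617 - 9.1)
= 2/3 * 7.2617
= 4.84

4.84


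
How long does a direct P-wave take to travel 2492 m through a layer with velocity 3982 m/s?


t = x / V
= 2492 / 3982
= 0.6258 s

0.6258


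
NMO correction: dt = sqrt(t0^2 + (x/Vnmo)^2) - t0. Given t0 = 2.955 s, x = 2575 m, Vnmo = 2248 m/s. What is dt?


x/Vnmo = 2575/2248 = 1.145463
(x/Vnmo)^2 = 1.312085
t0^2 = 8.732025
sqrt(8.732025 + 1.312085) = 3.169244
dt = 3.169244 - 2.955 = 0.214244

0.214244


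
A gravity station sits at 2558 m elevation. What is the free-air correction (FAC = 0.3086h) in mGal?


FAC = 0.3086 * h
= 0.3086 * 2558
= 789.3988 mGal

789.3988


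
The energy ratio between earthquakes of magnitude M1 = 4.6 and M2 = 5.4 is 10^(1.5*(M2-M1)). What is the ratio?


M2 - M1 = 5.4 - 4.6 = 0.8
1.5 * 0.8 = 1.2
ratio = 10^1.2 = 15.85

15.85


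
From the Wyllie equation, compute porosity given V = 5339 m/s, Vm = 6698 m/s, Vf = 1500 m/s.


1/V - 1/Vm = 1/5339 - 1/6698 = 3.8e-05
1/Vf - 1/Vm = 1/1500 - 1/6698 = 0.00051737
phi = 3.8e-05 / 0.00051737 = 0.0735

0.0735


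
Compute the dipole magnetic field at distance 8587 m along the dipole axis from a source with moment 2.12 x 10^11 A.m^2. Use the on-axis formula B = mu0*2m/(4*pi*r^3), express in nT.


m = 2.12 x 10^11 = 212000000000 A.m^2
2m = 424000000000 A.m^2
r^3 = 8587^3 = 633175918003
B = (4pi*10^-7) * 424000000000 / (4*pi * 633175918003) * 1e9
= 532814.114049 / 7956723249712.79 * 1e9
= 66.964 nT

66.964


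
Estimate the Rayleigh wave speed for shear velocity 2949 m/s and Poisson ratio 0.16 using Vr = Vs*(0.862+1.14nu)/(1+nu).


Numerator factor = 0.862 + 1.14*0.16 = 1.0444
Denominator = 1 + 0.16 = 1.16
Vr = 2949 * 1.0444 / 1.16 = 2655.12 m/s

2655.12


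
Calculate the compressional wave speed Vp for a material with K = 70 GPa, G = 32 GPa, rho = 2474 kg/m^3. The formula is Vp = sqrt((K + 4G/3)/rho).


First compute the effective modulus:
K + 4G/3 = 70e9 + 4*32e9/3 = 112666666666.67 Pa
Then divide by density:
112666666666.67 / 2474 = 45540285.6373 Pa/(kg/m^3)
Take the square root:
Vp = sqrt(45540285.6373) = 6748.35 m/s

6748.35


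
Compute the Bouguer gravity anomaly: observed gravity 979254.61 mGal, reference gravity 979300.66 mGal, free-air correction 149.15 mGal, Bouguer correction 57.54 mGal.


BA = g_obs - g_ref + FAC - BC
= 979254.61 - 979300.66 + 149.15 - 57.54
= 45.56 mGal

45.56


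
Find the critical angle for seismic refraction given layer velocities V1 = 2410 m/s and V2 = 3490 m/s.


V1/V2 = 2410/3490 = 0.690544
theta_c = arcsin(0.690544) = 43.6732 degrees

43.6732


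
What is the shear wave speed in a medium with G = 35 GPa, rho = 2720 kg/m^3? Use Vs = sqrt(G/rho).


Convert G to Pa: G = 35e9 Pa
Compute G/rho = 35e9 / 2720 = 12867647.0588
Vs = sqrt(12867647.0588) = 3587.15 m/s

3587.15


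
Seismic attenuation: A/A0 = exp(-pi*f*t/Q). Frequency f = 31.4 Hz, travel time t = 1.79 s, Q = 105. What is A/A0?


pi*f*t/Q = pi*31.4*1.79/105 = 1.68168
A/A0 = exp(-1.68168) = 0.186061

0.186061


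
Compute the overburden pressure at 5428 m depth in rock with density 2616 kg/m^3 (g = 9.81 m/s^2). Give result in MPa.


P = rho * g * z / 1e6
= 2616 * 9.81 * 5428 / 1e6
= 139298546.88 / 1e6
= 139.2985 MPa

139.2985


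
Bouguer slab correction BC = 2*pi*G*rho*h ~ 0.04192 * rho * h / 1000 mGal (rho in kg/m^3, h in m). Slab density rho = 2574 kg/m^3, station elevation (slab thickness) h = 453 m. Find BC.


BC = 0.04192 * rho * h / 1000
= 0.04192 * 2574 * 453 / 1000
= 48.8796 mGal

48.8796


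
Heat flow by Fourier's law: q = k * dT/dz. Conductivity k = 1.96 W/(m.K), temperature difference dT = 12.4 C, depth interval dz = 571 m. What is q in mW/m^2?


q = k * dT / dz * 1000
= 1.96 * 12.4 / 571 * 1000
= 0.042564 * 1000
= 42.5639 mW/m^2

42.5639


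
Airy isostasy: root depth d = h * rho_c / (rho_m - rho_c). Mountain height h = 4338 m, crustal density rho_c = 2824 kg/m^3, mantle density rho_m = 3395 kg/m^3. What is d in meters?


rho_m - rho_c = 3395 - 2824 = 571
d = 4338 * 2824 / 571
= 12250512 / 571
= 21454.49 m

21454.49


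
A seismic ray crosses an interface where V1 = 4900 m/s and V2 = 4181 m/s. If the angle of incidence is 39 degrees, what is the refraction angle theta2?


sin(theta1) = sin(39 deg) = 0.62932
sin(theta2) = V2/V1 * sin(theta1) = 4181/4900 * 0.62932 = 0.536977
theta2 = arcsin(0.536977) = 32.4781 degrees

32.4781


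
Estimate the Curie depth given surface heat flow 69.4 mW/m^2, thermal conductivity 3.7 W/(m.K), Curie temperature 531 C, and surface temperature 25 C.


T_Curie - T_surf = 531 - 25 = 506 C
Convert q to W/m^2: 69.4 mW/m^2 = 0.0694 W/m^2
d = 506 * 3.7 / 0.0694 = 26976.95 m

26976.95


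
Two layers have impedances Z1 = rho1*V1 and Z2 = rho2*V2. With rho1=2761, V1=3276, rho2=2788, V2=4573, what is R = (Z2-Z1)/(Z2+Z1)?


Z1 = 2761 * 3276 = 9045036
Z2 = 2788 * 4573 = 12749524
R = (12749524 - 9045036) / (12749524 + 9045036) = 3704488 / 21794560 = 0.17

0.17


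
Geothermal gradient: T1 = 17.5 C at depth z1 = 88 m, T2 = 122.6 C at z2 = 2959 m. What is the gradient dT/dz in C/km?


dT = 122.6 - 17.5 = 105.1 C
dz = 2959 - 88 = 2871 m
gradient = dT/dz * 1000 = 105.1/2871 * 1000 = 36.6075 C/km

36.6075


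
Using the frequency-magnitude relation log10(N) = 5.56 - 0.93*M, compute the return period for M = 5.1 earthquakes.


log10(N) = 5.56 - 0.93*5.1 = 0.817
N = 10^0.817 = 6.561453
T = 1/N = 1/6.561453 = 0.1524 years

0.1524


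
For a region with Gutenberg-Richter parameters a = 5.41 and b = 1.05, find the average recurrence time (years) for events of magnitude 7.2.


log10(N) = 5.41 - 1.05*7.2 = -2.15
N = 10^-2.15 = 0.007079
T = 1/N = 1/0.007079 = 141.2538 years

141.2538


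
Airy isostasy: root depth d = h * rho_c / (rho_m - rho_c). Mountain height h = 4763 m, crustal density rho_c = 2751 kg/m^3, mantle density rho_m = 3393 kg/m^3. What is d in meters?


rho_m - rho_c = 3393 - 2751 = 642
d = 4763 * 2751 / 642
= 13103013 / 642
= 20409.68 m

20409.68


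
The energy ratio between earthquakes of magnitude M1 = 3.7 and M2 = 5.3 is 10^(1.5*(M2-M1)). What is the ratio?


M2 - M1 = 5.3 - 3.7 = 1.6
1.5 * 1.6 = 2.4
ratio = 10^2.4 = 251.19

251.19


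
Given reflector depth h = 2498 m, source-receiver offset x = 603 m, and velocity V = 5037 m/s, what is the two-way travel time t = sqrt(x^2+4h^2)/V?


x^2 + 4h^2 = 603^2 + 4*2498^2 = 363609 + 24960016 = 25323625
sqrt(25323625) = 5032.2584
t = 5032.2584 / 5037 = 0.9991 s

0.9991


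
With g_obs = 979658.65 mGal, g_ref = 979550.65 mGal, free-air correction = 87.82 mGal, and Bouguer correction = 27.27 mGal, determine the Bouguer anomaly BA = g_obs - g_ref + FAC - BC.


BA = g_obs - g_ref + FAC - BC
= 979658.65 - 979550.65 + 87.82 - 27.27
= 168.55 mGal

168.55


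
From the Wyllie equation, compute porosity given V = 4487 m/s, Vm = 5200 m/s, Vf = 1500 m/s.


1/V - 1/Vm = 1/4487 - 1/5200 = 3.056e-05
1/Vf - 1/Vm = 1/1500 - 1/5200 = 0.00047436
phi = 3.056e-05 / 0.00047436 = 0.0644

0.0644


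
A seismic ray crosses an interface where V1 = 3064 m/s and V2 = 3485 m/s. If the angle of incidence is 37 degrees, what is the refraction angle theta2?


sin(theta1) = sin(37 deg) = 0.601815
sin(theta2) = V2/V1 * sin(theta1) = 3485/3064 * 0.601815 = 0.684506
theta2 = arcsin(0.684506) = 43.1967 degrees

43.1967


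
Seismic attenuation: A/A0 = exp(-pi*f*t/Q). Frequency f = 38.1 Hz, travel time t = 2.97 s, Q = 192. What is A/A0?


pi*f*t/Q = pi*38.1*2.97/192 = 1.851527
A/A0 = exp(-1.851527) = 0.156997

0.156997


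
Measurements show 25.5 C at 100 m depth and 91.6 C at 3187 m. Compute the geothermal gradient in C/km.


dT = 91.6 - 25.5 = 66.1 C
dz = 3187 - 100 = 3087 m
gradient = dT/dz * 1000 = 66.1/3087 * 1000 = 21.4124 C/km

21.4124


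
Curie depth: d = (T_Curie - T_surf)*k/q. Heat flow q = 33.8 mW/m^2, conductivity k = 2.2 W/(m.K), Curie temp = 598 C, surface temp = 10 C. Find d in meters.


T_Curie - T_surf = 598 - 10 = 588 C
Convert q to W/m^2: 33.8 mW/m^2 = 0.0338 W/m^2
d = 588 * 2.2 / 0.0338 = 38272.19 m

38272.19


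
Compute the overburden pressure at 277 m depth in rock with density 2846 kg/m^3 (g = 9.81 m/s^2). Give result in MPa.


P = rho * g * z / 1e6
= 2846 * 9.81 * 277 / 1e6
= 7733635.02 / 1e6
= 7.7336 MPa

7.7336


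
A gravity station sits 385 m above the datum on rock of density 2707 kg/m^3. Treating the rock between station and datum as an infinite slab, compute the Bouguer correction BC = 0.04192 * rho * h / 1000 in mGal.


BC = 0.04192 * rho * h / 1000
= 0.04192 * 2707 * 385 / 1000
= 43.6888 mGal

43.6888


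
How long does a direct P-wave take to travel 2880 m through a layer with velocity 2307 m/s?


t = x / V
= 2880 / 2307
= 1.2484 s

1.2484


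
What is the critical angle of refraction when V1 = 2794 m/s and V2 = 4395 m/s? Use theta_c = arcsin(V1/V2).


V1/V2 = 2794/4395 = 0.635722
theta_c = arcsin(0.635722) = 39.4736 degrees

39.4736


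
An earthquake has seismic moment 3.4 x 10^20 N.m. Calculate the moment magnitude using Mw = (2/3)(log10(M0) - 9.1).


log10(M0) = log10(3.4 x 10^20) = 20.5315
Mw = 2/3 * (20.5315 - 9.1)
= 2/3 * 11.4315
= 7.62

7.62


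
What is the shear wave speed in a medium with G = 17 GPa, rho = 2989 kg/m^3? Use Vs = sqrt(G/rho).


Convert G to Pa: G = 17e9 Pa
Compute G/rho = 17e9 / 2989 = 5687520.91
Vs = sqrt(5687520.91) = 2384.85 m/s

2384.85


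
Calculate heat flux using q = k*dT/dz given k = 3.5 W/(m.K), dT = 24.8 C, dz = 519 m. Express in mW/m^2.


q = k * dT / dz * 1000
= 3.5 * 24.8 / 519 * 1000
= 0.167245 * 1000
= 167.2447 mW/m^2

167.2447


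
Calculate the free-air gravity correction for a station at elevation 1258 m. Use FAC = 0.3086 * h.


FAC = 0.3086 * h
= 0.3086 * 1258
= 388.2188 mGal

388.2188


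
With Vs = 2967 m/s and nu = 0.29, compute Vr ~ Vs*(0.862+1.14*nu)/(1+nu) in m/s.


Numerator factor = 0.862 + 1.14*0.29 = 1.1926
Denominator = 1 + 0.29 = 1.29
Vr = 2967 * 1.1926 / 1.29 = 2742.98 m/s

2742.98


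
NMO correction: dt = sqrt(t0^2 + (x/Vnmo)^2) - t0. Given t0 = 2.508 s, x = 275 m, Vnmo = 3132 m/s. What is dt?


x/Vnmo = 275/3132 = 0.087803
(x/Vnmo)^2 = 0.007709
t0^2 = 6.290064
sqrt(6.290064 + 0.007709) = 2.509536
dt = 2.509536 - 2.508 = 0.001536

0.001536


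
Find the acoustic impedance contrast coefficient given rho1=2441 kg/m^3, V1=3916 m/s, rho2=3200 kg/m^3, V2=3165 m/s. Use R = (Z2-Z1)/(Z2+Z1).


Z1 = 2441 * 3916 = 9558956
Z2 = 3200 * 3165 = 10128000
R = (10128000 - 9558956) / (10128000 + 9558956) = 569044 / 19686956 = 0.0289

0.0289


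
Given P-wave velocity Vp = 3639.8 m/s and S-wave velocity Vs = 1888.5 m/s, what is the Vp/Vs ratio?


Vp/Vs = 3639.8 / 1888.5
= 1.9273

1.9273


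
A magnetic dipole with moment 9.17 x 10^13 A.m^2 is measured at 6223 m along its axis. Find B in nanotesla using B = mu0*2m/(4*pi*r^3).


m = 9.17 x 10^13 = 91700000000000 A.m^2
2m = 183400000000000 A.m^2
r^3 = 6223^3 = 240990211567
B = (4pi*10^-7) * 183400000000000 / (4*pi * 240990211567) * 1e9
= 230467237.067347 / 3028372312983.75 * 1e9
= 76102.676 nT

76102.676


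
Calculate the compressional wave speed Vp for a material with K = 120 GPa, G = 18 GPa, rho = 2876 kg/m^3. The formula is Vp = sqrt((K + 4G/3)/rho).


First compute the effective modulus:
K + 4G/3 = 120e9 + 4*18e9/3 = 144000000000.0 Pa
Then divide by density:
144000000000.0 / 2876 = 50069541.0292 Pa/(kg/m^3)
Take the square root:
Vp = sqrt(50069541.0292) = 7075.98 m/s

7075.98


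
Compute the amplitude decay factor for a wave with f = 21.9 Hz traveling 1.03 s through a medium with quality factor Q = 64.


pi*f*t/Q = pi*21.9*1.03/64 = 1.107264
A/A0 = exp(-1.107264) = 0.330462

0.330462


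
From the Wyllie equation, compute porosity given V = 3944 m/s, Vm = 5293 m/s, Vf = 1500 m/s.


1/V - 1/Vm = 1/3944 - 1/5293 = 6.462e-05
1/Vf - 1/Vm = 1/1500 - 1/5293 = 0.00047774
phi = 6.462e-05 / 0.00047774 = 0.1353

0.1353


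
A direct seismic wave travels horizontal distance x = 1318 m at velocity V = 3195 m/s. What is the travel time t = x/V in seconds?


t = x / V
= 1318 / 3195
= 0.4125 s

0.4125


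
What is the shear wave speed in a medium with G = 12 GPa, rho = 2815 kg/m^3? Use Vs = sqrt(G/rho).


Convert G to Pa: G = 12e9 Pa
Compute G/rho = 12e9 / 2815 = 4262877.4423
Vs = sqrt(4262877.4423) = 2064.67 m/s

2064.67


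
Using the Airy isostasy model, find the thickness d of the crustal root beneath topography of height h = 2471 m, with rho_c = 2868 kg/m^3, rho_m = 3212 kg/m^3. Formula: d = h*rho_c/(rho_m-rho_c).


rho_m - rho_c = 3212 - 2868 = 344
d = 2471 * 2868 / 344
= 7086828 / 344
= 20601.24 m

20601.24


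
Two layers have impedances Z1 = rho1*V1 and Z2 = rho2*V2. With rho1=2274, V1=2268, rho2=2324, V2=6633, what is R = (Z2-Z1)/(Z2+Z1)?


Z1 = 2274 * 2268 = 5157432
Z2 = 2324 * 6633 = 15415092
R = (15415092 - 5157432) / (15415092 + 5157432) = 10257660 / 20572524 = 0.4986

0.4986


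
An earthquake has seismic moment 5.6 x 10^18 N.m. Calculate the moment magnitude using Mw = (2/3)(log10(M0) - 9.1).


log10(M0) = log10(5.6 x 10^18) = 18.7482
Mw = 2/3 * (18.7482 - 9.1)
= 2/3 * 9.6482
= 6.43

6.43


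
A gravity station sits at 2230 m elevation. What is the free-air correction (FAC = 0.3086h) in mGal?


FAC = 0.3086 * h
= 0.3086 * 2230
= 688.178 mGal

688.178


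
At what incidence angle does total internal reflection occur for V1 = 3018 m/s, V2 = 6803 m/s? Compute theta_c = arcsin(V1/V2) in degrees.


V1/V2 = 3018/6803 = 0.443628
theta_c = arcsin(0.443628) = 26.3356 degrees

26.3356


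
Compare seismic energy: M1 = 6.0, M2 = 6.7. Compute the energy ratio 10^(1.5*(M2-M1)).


M2 - M1 = 6.7 - 6.0 = 0.7
1.5 * 0.7 = 1.05
ratio = 10^1.05 = 11.22

11.22


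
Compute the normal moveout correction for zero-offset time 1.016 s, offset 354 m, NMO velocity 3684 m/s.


x/Vnmo = 354/3684 = 0.096091
(x/Vnmo)^2 = 0.009234
t0^2 = 1.032256
sqrt(1.032256 + 0.009234) = 1.020534
dt = 1.020534 - 1.016 = 0.004534

0.004534


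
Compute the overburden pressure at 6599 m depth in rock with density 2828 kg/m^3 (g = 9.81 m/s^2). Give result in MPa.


P = rho * g * z / 1e6
= 2828 * 9.81 * 6599 / 1e6
= 183073945.32 / 1e6
= 183.0739 MPa

183.0739


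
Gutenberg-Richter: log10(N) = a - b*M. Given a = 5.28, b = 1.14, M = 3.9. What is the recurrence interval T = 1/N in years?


log10(N) = 5.28 - 1.14*3.9 = 0.834
N = 10^0.834 = 6.823387
T = 1/N = 1/6.823387 = 0.1466 years

0.1466


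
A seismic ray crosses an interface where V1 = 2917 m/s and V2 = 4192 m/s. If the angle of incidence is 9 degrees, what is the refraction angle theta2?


sin(theta1) = sin(9 deg) = 0.156434
sin(theta2) = V2/V1 * sin(theta1) = 4192/2917 * 0.156434 = 0.224811
theta2 = arcsin(0.224811) = 12.9918 degrees

12.9918


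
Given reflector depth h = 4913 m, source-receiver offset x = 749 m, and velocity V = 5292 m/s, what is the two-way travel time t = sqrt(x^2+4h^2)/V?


x^2 + 4h^2 = 749^2 + 4*4913^2 = 561001 + 96550276 = 97111277
sqrt(97111277) = 9854.5054
t = 9854.5054 / 5292 = 1.8622 s

1.8622


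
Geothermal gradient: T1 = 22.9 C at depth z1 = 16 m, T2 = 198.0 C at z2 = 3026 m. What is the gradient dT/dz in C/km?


dT = 198.0 - 22.9 = 175.1 C
dz = 3026 - 16 = 3010 m
gradient = dT/dz * 1000 = 175.1/3010 * 1000 = 58.1728 C/km

58.1728


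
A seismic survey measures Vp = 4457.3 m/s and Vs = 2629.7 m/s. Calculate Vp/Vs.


Vp/Vs = 4457.3 / 2629.7
= 1.695

1.695


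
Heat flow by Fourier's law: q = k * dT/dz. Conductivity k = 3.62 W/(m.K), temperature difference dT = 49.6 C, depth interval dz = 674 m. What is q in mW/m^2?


q = k * dT / dz * 1000
= 3.62 * 49.6 / 674 * 1000
= 0.266398 * 1000
= 266.3976 mW/m^2

266.3976


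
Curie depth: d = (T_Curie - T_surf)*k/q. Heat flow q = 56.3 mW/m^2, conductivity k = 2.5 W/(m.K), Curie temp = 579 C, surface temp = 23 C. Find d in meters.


T_Curie - T_surf = 579 - 23 = 556 C
Convert q to W/m^2: 56.3 mW/m^2 = 0.0563 W/m^2
d = 556 * 2.5 / 0.0563 = 24689.17 m

24689.17


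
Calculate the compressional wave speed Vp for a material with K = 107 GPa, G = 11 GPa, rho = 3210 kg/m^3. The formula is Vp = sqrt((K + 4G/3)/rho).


First compute the effective modulus:
K + 4G/3 = 107e9 + 4*11e9/3 = 121666666666.67 Pa
Then divide by density:
121666666666.67 / 3210 = 37902388.3697 Pa/(kg/m^3)
Take the square root:
Vp = sqrt(37902388.3697) = 6156.49 m/s

6156.49


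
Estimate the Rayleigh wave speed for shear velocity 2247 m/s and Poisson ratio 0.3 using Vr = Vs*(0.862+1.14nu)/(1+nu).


Numerator factor = 0.862 + 1.14*0.3 = 1.204
Denominator = 1 + 0.3 = 1.3
Vr = 2247 * 1.204 / 1.3 = 2081.07 m/s

2081.07


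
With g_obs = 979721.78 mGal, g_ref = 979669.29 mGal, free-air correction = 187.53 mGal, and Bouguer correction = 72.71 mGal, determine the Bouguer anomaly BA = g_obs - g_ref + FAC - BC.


BA = g_obs - g_ref + FAC - BC
= 979721.78 - 979669.29 + 187.53 - 72.71
= 167.31 mGal

167.31


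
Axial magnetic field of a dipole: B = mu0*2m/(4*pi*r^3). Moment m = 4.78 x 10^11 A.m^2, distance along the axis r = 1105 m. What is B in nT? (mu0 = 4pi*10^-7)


m = 4.78 x 10^11 = 478000000000 A.m^2
2m = 956000000000 A.m^2
r^3 = 1105^3 = 1349232625
B = (4pi*10^-7) * 956000000000 / (4*pi * 1349232625) * 1e9
= 1201345.030733 / 16954957210.73 * 1e9
= 70855.0907 nT

70855.0907


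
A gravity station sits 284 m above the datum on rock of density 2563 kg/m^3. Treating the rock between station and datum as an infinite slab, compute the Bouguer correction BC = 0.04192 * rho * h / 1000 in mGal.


BC = 0.04192 * rho * h / 1000
= 0.04192 * 2563 * 284 / 1000
= 30.5132 mGal

30.5132


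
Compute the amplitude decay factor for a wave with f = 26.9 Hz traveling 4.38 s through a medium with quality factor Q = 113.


pi*f*t/Q = pi*26.9*4.38/113 = 3.275652
A/A0 = exp(-3.275652) = 0.037792

0.037792


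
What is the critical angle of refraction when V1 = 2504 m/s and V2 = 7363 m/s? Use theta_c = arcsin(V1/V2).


V1/V2 = 2504/7363 = 0.340079
theta_c = arcsin(0.340079) = 19.8817 degrees

19.8817


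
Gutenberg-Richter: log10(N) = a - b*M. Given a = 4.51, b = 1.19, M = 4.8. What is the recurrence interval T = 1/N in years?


log10(N) = 4.51 - 1.19*4.8 = -1.202
N = 10^-1.202 = 0.062806
T = 1/N = 1/0.062806 = 15.9221 years

15.9221


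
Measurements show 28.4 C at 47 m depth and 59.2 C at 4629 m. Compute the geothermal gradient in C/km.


dT = 59.2 - 28.4 = 30.8 C
dz = 4629 - 47 = 4582 m
gradient = dT/dz * 1000 = 30.8/4582 * 1000 = 6.722 C/km

6.722


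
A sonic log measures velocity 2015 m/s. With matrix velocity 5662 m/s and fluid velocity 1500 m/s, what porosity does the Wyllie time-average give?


1/V - 1/Vm = 1/2015 - 1/5662 = 0.00031966
1/Vf - 1/Vm = 1/1500 - 1/5662 = 0.00049005
phi = 0.00031966 / 0.00049005 = 0.6523

0.6523


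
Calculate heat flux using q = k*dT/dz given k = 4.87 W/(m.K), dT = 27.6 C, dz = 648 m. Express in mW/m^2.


q = k * dT / dz * 1000
= 4.87 * 27.6 / 648 * 1000
= 0.207426 * 1000
= 207.4259 mW/m^2

207.4259


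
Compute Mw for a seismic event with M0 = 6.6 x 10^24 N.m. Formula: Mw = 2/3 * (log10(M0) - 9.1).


log10(M0) = log10(6.6 x 10^24) = 24.8195
Mw = 2/3 * (24.8195 - 9.1)
= 2/3 * 15.7195
= 10.48

10.48


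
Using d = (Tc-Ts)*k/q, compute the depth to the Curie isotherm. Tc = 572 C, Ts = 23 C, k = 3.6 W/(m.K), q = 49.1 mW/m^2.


T_Curie - T_surf = 572 - 23 = 549 C
Convert q to W/m^2: 49.1 mW/m^2 = 0.0491 W/m^2
d = 549 * 3.6 / 0.0491 = 40252.55 m

40252.55


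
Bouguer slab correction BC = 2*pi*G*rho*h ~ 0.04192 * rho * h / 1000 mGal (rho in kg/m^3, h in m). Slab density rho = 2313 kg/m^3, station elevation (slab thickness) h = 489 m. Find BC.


BC = 0.04192 * rho * h / 1000
= 0.04192 * 2313 * 489 / 1000
= 47.4139 mGal

47.4139


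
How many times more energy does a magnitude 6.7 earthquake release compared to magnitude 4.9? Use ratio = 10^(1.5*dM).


M2 - M1 = 6.7 - 4.9 = 1.8
1.5 * 1.8 = 2.7
ratio = 10^2.7 = 501.19

501.19


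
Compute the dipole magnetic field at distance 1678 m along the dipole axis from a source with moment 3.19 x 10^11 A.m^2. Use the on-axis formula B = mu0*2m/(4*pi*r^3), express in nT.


m = 3.19 x 10^11 = 319000000000 A.m^2
2m = 638000000000 A.m^2
r^3 = 1678^3 = 4724717752
B = (4pi*10^-7) * 638000000000 / (4*pi * 4724717752) * 1e9
= 801734.445196 / 59372554319.87 * 1e9
= 13503.4521 nT

13503.4521


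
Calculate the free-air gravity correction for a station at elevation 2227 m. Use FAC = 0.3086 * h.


FAC = 0.3086 * h
= 0.3086 * 2227
= 687.2522 mGal

687.2522


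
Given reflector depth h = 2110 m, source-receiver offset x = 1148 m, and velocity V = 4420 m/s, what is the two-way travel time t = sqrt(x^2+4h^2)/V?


x^2 + 4h^2 = 1148^2 + 4*2110^2 = 1317904 + 17808400 = 19126304
sqrt(19126304) = 4373.363
t = 4373.363 / 4420 = 0.9894 s

0.9894
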